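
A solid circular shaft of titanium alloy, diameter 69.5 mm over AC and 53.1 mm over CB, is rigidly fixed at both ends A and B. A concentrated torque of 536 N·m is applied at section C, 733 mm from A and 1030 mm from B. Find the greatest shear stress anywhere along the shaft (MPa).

Compatibility: T_A·a/J_AC = T_B·b/J_CB with T_A + T_B = T₀.
J_AC = 2.29×10^-6 m⁴, J_CB = 7.81×10^-7 m⁴, so T_A = T₀·(J_AC/a)/((J_AC/a)+(J_CB/b)) = 431.4 N·m, T_B = 104.6 N·m.
τ in each portion: τ_AC = 6.54×10^6 Pa, τ_CB = 3.56×10^6 Pa; maximum is in AC.
τ_max = T_AC·r/J = 431.4·0.0348/2.29×10^-6 = 6.545×10^6 Pa.

6.54 MPa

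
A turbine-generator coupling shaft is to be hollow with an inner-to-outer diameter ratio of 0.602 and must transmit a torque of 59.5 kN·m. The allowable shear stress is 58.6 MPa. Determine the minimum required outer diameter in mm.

For a hollow shaft with d_i/d_o = 0.602: τ_max = 16T/(π d_o³ (1−k⁴)), so d_o = [16T/(π τ_allow (1−k⁴))]^(1/3) = [16·59500/(π·5.86×10^7·0.8687)]^(1/3) = 0.1812 m.

181 mm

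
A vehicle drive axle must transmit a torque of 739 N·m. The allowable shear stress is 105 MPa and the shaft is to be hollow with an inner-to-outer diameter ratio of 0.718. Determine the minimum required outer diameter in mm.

36.5 mm

For a hollow shaft with d_i/d_o = 0.718: τ_max = 16T/(π d_o³ (1−k⁴)), so d_o = [16T/(π τ_allow (1−k⁴))]^(1/3) = [16·739.0/(π·1.05×10^8·0.7342)]^(1/3) = 0.03655 m.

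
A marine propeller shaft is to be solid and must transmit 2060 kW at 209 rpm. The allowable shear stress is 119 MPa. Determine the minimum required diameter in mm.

159 mm

ω = 2π·209/60 = 21.89 rad/s, so T = P/ω = 2060×10³ / 21.89 = 94120 N·m.
For a solid shaft τ_max = 16T/(πd³), so d = (16T/(π τ_allow))^(1/3) = (16·94120/(π·1.19×10^8))^(1/3) = 0.1591 m.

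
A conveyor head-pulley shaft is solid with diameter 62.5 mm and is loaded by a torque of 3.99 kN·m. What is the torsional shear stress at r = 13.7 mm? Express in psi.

5290 psi

J = πd⁴/32 = π(0.0625)⁴/32 = 1.498×10^-6 m⁴.
Shear stress varies linearly with radius: τ = T·r/J = 3990 × 0.0137 / 1.498×10^-6 = 3.649×10^7 Pa.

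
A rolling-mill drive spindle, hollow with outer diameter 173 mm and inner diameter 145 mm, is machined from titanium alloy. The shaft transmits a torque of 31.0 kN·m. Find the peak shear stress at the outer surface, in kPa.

60200 kPa

J = π(d_o⁴ − d_i⁴)/32 = π(0.173⁴ − 0.145⁴)/32 = 4.454×10^-5 m⁴.
τ_max = T·r/J = 31000 × 0.0865 / 4.454×10^-5 = 6.020×10^7 Pa.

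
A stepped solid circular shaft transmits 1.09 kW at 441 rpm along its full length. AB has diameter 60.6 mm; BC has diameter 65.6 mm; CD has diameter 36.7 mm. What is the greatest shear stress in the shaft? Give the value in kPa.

ω = 2π·441/60 = 46.18 rad/s, so T = P/ω = 1.09×10³ / 46.18 = 23.60 N·m.
Under the same torque, τ_max = 16T/(πd³) is largest where d is smallest — segment CD (d = 36.7 mm).
τ_max = 16·23.60/(π·(0.0367)³) = 2.432×10^6 Pa.

2430 kPa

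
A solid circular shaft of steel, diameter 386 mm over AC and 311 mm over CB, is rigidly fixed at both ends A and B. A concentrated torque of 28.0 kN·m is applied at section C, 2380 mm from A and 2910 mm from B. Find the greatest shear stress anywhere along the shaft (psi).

267 psi

Compatibility: T_A·a/J_AC = T_B·b/J_CB with T_A + T_B = T₀.
J_AC = 2.18×10^-3 m⁴, J_CB = 9.18×10^-4 m⁴, so T_A = T₀·(J_AC/a)/((J_AC/a)+(J_CB/b)) = 20820 N·m, T_B = 7177 N·m.
τ in each portion: τ_AC = 1.84×10^6 Pa, τ_CB = 1.22×10^6 Pa; maximum is in AC.
τ_max = T_AC·r/J = 20820·0.193/2.18×10^-3 = 1.844×10^6 Pa.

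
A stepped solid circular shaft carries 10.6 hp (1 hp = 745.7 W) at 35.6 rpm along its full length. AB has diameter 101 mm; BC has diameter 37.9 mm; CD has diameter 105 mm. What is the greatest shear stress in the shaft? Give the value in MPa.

198 MPa

ω = 2π·35.6/60 = 3.728 rad/s, so T = P/ω = 10.6×745.7 / 3.728 = 2120 N·m.
Under the same torque, τ_max = 16T/(πd³) is largest where d is smallest — segment BC (d = 37.9 mm).
τ_max = 16·2120/(π·(0.0379)³) = 1.984×10^8 Pa.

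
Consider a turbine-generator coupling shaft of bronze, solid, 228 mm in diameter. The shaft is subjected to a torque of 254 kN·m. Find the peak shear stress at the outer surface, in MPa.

109 MPa

J = πd⁴/32 = π(0.228)⁴/32 = 2.653×10^-4 m⁴.
τ_max = T·r/J = 254000 × 0.114 / 2.653×10^-4 = 1.091×10^8 Pa.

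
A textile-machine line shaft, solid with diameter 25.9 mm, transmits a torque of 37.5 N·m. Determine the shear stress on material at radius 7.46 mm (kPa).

6330 kPa

J = πd⁴/32 = π(0.0259)⁴/32 = 4.418×10^-8 m⁴.
Shear stress varies linearly with radius: τ = T·r/J = 37.50 × 0.00746 / 4.418×10^-8 = 6.332×10^6 Pa.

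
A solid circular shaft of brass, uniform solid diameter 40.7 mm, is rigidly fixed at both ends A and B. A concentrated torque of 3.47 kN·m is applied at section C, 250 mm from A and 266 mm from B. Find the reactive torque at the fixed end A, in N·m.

1790 N·m

With uniform GJ and both ends fixed, compatibility θ_AC = θ_CB gives T_A·a = T_B·b, together with T_A + T_B = T₀.
T_A = T₀·b/(a+b) = 3470·266/516.0 = 1789 N·m; T_B = 1681 N·m.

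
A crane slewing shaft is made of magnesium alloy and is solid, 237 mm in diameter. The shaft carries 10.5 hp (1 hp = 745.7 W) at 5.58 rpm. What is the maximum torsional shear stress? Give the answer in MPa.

5.13 MPa

ω = 2π·5.58/60 = 0.5843 rad/s, so T = P/ω = 10.5×745.7 / 0.5843 = 13400 N·m.
J = πd⁴/32 = π(0.237)⁴/32 = 3.097×10^-4 m⁴.
τ_max = T·r/J = 13400 × 0.118 / 3.097×10^-4 = 5.126×10^6 Pa.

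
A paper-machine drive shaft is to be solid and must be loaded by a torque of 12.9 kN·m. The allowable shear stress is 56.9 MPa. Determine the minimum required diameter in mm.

For a solid shaft τ_max = 16T/(πd³), so d = (16T/(π τ_allow))^(1/3) = (16·12900/(π·5.69×10^7))^(1/3) = 0.1049 m.

105 mm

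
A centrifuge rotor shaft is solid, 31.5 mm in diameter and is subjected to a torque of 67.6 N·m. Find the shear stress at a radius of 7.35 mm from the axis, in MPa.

J = πd⁴/32 = π(0.0315)⁴/32 = 9.666×10^-8 m⁴.
Shear stress varies linearly with radius: τ = T·r/J = 67.60 × 0.00735 / 9.666×10^-8 = 5.140×10^6 Pa.

5.14 MPa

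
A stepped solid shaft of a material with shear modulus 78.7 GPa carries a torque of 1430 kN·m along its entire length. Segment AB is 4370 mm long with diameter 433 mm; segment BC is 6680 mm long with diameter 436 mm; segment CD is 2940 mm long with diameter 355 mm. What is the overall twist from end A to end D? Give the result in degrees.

5.24°

J_AB = π(0.433)⁴/32 = 3.45×10^-3 m⁴; J_BC = π(0.436)⁴/32 = 3.55×10^-3 m⁴; J_CD = π(0.355)⁴/32 = 1.56×10^-3 m⁴.
θ = (T/G)·Σ L_i/J_i = (1.430e6/78.7×10⁹)·(4.37/3.45×10^-3 + 6.68/3.55×10^-3 + 2.94/1.56×10^-3) = 0.09148 rad.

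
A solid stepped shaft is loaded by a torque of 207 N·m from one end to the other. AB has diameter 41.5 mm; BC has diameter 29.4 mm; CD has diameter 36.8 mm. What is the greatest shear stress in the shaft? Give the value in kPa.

Under the same torque, τ_max = 16T/(πd³) is largest where d is smallest — segment BC (d = 29.4 mm).
τ_max = 16·207.0/(π·(0.0294)³) = 4.149×10^7 Pa.

41500 kPa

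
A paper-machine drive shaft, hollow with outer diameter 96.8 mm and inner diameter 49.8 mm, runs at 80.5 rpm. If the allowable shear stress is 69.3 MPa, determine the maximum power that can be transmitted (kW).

J = π(d_o⁴ − d_i⁴)/32 = π(0.0968⁴ − 0.0498⁴)/32 = 8.016×10^-6 m⁴.
T_max = τ_allow·J/r = 6.93×10^7 × 8.016×10^-6 / 0.0484 = 11480 N·m.
ω = 2π·80.5/60 = 8.430 rad/s, so P_max = T_max·ω = 9.675×10^4 W.

96.8 kW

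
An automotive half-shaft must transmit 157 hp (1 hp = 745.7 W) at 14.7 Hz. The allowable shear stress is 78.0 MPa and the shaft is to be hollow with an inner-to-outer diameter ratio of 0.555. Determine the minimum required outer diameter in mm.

ω = 2π·14.7 = 92.36 rad/s, so T = P/ω = 157×745.7 / 92.36 = 1268 N·m.
For a hollow shaft with d_i/d_o = 0.555: τ_max = 16T/(π d_o³ (1−k⁴)), so d_o = [16T/(π τ_allow (1−k⁴))]^(1/3) = [16·1268/(π·7.80×10^7·0.9051)]^(1/3) = 0.04505 m.

45.1 mm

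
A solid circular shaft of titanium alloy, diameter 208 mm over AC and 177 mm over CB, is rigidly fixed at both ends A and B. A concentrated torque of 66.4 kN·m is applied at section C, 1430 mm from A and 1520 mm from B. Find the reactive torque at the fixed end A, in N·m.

44500 N·m

Compatibility: T_A·a/J_AC = T_B·b/J_CB with T_A + T_B = T₀.
J_AC = 1.84×10^-4 m⁴, J_CB = 9.64×10^-5 m⁴, so T_A = T₀·(J_AC/a)/((J_AC/a)+(J_CB/b)) = 44460 N·m, T_B = 21940 N·m.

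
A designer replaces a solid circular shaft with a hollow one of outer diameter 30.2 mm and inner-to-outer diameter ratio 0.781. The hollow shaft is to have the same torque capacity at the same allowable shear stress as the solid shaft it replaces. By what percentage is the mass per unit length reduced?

46.8 %

Equal τ_max and T ⇒ the solid shaft needs d_s³ = d_o³(1−k⁴), so d_s = 30.2·(1−0.781⁴)^(1/3) = 25.86 mm.
Area ratio A_h/A_s = d_o²(1−k²)/d_s² = (1−k²)/(1−k⁴)^(2/3) = 0.5319.
Mass saving = 1 − 0.5319 = 46.8 %.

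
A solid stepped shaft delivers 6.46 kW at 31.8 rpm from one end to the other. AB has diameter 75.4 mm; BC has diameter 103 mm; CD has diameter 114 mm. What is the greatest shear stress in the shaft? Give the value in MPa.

23.0 MPa

ω = 2π·31.8/60 = 3.330 rad/s, so T = P/ω = 6.46×10³ / 3.330 = 1940 N·m.
Under the same torque, τ_max = 16T/(πd³) is largest where d is smallest — segment AB (d = 75.4 mm).
τ_max = 16·1940/(π·(0.0754)³) = 2.305×10^7 Pa.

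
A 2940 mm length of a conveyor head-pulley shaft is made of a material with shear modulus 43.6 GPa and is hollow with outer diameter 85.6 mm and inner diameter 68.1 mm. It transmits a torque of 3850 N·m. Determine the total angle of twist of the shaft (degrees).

J = π(d_o⁴ − d_i⁴)/32 = π(0.0856⁴ − 0.0681⁴)/32 = 3.160×10^-6 m⁴.
θ = T·L/(G·J) = 3850 × 2.94 / (43.6×10⁹ × 3.160×10^-6) = 0.08217 rad.

4.71°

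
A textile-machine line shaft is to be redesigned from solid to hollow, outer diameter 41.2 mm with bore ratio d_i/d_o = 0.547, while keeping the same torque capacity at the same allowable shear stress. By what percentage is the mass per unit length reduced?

Equal τ_max and T ⇒ the solid shaft needs d_s³ = d_o³(1−k⁴), so d_s = 41.2·(1−0.547⁴)^(1/3) = 39.93 mm.
Area ratio A_h/A_s = d_o²(1−k²)/d_s² = (1−k²)/(1−k⁴)^(2/3) = 0.7460.
Mass saving = 1 − 0.7460 = 25.4 %.

25.4 %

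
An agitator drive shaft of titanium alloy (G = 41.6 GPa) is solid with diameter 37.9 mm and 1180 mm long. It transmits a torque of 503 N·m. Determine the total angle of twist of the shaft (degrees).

4.04°

J = πd⁴/32 = π(0.0379)⁴/32 = 2.026×10^-7 m⁴.
θ = T·L/(G·J) = 503.0 × 1.18 / (41.6×10⁹ × 2.026×10^-7) = 0.07044 rad.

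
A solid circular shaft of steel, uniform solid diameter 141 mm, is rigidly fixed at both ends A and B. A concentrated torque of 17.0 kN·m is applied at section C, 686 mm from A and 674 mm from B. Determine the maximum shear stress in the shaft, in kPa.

15600 kPa

With uniform GJ and both ends fixed, compatibility θ_AC = θ_CB gives T_A·a = T_B·b, together with T_A + T_B = T₀.
T_A = T₀·b/(a+b) = 17000·674/1360 = 8425 N·m; T_B = 8575 N·m.
τ in each portion: τ_AC = 1.53×10^7 Pa, τ_CB = 1.56×10^7 Pa; maximum is in CB.
τ_max = T_CB·r/J = 8575·0.0705/3.88×10^-5 = 1.558×10^7 Pa.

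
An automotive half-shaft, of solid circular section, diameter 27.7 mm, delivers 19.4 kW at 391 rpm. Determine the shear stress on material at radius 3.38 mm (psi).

4020 psi

ω = 2π·391/60 = 40.95 rad/s, so T = P/ω = 19.4×10³ / 40.95 = 473.8 N·m.
J = πd⁴/32 = π(0.0277)⁴/32 = 5.780×10^-8 m⁴.
Shear stress varies linearly with radius: τ = T·r/J = 473.8 × 0.00338 / 5.780×10^-8 = 2.771×10^7 Pa.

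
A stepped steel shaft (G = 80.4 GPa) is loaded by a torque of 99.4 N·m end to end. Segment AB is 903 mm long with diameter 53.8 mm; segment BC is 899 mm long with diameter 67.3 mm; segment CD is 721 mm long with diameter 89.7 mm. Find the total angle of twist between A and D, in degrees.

0.117°

J_AB = π(0.0538)⁴/32 = 8.22×10^-7 m⁴; J_BC = π(0.0673)⁴/32 = 2.01×10^-6 m⁴; J_CD = π(0.0897)⁴/32 = 6.36×10^-6 m⁴.
θ = (T/G)·Σ L_i/J_i = (99.40/80.4×10⁹)·(0.903/8.22×10^-7 + 0.899/2.01×10^-6 + 0.721/6.36×10^-6) = 2.049×10^-3 rad.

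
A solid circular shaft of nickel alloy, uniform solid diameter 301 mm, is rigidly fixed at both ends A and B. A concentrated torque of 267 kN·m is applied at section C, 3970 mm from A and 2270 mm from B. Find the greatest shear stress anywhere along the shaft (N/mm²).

31.7 N/mm²

With uniform GJ and both ends fixed, compatibility θ_AC = θ_CB gives T_A·a = T_B·b, together with T_A + T_B = T₀.
T_A = T₀·b/(a+b) = 267000·2270/6240 = 97130 N·m; T_B = 169900 N·m.
τ in each portion: τ_AC = 1.81×10^7 Pa, τ_CB = 3.17×10^7 Pa; maximum is in CB.
τ_max = T_CB·r/J = 169900·0.150/8.06×10^-4 = 3.172×10^7 Pa.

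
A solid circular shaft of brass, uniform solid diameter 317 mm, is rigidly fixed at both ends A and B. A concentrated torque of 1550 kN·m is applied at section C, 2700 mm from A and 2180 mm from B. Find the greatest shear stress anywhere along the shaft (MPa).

137 MPa

With uniform GJ and both ends fixed, compatibility θ_AC = θ_CB gives T_A·a = T_B·b, together with T_A + T_B = T₀.
T_A = T₀·b/(a+b) = 1.550e6·2180/4880 = 692400 N·m; T_B = 857600 N·m.
τ in each portion: τ_AC = 1.11×10^8 Pa, τ_CB = 1.37×10^8 Pa; maximum is in CB.
τ_max = T_CB·r/J = 857600·0.159/9.91×10^-4 = 1.371×10^8 Pa.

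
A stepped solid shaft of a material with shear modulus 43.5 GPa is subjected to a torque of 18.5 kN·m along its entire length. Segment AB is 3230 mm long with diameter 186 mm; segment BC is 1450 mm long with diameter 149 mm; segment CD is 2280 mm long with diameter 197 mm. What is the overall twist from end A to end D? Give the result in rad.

J_AB = π(0.186)⁴/32 = 1.18×10^-4 m⁴; J_BC = π(0.149)⁴/32 = 4.84×10^-5 m⁴; J_CD = π(0.197)⁴/32 = 1.48×10^-4 m⁴.
θ = (T/G)·Σ L_i/J_i = (18500/43.5×10⁹)·(3.23/1.18×10^-4 + 1.45/4.84×10^-5 + 2.28/1.48×10^-4) = 0.03099 rad.

0.0310 rad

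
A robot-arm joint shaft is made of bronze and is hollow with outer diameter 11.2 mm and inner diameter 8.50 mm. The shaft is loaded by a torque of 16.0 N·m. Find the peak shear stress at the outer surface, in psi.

J = π(d_o⁴ − d_i⁴)/32 = π(0.0112⁴ − 0.00850⁴)/32 = 1.032×10^-9 m⁴.
τ_max = T·r/J = 16.00 × 0.00560 / 1.032×10^-9 = 8.679×10^7 Pa.

12600 psi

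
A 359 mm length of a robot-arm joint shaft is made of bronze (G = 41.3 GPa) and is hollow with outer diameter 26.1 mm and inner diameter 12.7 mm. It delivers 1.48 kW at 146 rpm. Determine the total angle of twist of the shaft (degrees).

ω = 2π·146/60 = 15.29 rad/s, so T = P/ω = 1.48×10³ / 15.29 = 96.80 N·m.
J = π(d_o⁴ − d_i⁴)/32 = π(0.0261⁴ − 0.0127⁴)/32 = 4.300×10^-8 m⁴.
θ = T·L/(G·J) = 96.80 × 0.359 / (41.3×10⁹ × 4.300×10^-8) = 0.01957 rad.

1.12°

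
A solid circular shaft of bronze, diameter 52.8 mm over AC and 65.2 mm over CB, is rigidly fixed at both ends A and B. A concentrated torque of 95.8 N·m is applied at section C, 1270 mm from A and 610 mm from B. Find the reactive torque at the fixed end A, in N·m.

Compatibility: T_A·a/J_AC = T_B·b/J_CB with T_A + T_B = T₀.
J_AC = 7.63×10^-7 m⁴, J_CB = 1.77×10^-6 m⁴, so T_A = T₀·(J_AC/a)/((J_AC/a)+(J_CB/b)) = 16.40 N·m, T_B = 79.40 N·m.

16.4 N·m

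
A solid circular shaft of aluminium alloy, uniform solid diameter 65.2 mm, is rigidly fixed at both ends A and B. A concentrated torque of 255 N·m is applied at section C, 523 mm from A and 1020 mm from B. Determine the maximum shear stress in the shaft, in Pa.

3.10e6 Pa

With uniform GJ and both ends fixed, compatibility θ_AC = θ_CB gives T_A·a = T_B·b, together with T_A + T_B = T₀.
T_A = T₀·b/(a+b) = 255.0·1020/1543 = 168.6 N·m; T_B = 86.43 N·m.
τ in each portion: τ_AC = 3.10×10^6 Pa, τ_CB = 1.59×10^6 Pa; maximum is in AC.
τ_max = T_AC·r/J = 168.6·0.0326/1.77×10^-6 = 3.097×10^6 Pa.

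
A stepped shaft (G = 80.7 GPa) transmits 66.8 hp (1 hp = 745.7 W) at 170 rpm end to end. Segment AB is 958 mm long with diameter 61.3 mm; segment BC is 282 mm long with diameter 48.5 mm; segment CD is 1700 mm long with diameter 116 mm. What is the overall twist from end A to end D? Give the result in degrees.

ω = 2π·170/60 = 17.80 rad/s, so T = P/ω = 66.8×745.7 / 17.80 = 2798 N·m.
J_AB = π(0.0613)⁴/32 = 1.39×10^-6 m⁴; J_BC = π(0.0485)⁴/32 = 5.43×10^-7 m⁴; J_CD = π(0.116)⁴/32 = 1.78×10^-5 m⁴.
θ = (T/G)·Σ L_i/J_i = (2798/80.7×10⁹)·(0.958/1.39×10^-6 + 0.282/5.43×10^-7 + 1.70/1.78×10^-5) = 0.04528 rad.

2.59°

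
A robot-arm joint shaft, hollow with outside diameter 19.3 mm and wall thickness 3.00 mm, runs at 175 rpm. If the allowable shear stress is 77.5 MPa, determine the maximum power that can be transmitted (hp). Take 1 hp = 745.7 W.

J = π(d_o⁴ − d_i⁴)/32 = π(0.0193⁴ − 0.0133⁴)/32 = 1.055×10^-8 m⁴.
T_max = τ_allow·J/r = 7.75×10^7 × 1.055×10^-8 / 0.00965 = 84.73 N·m.
ω = 2π·175/60 = 18.33 rad/s, so P_max = T_max·ω = 1553 W.

2.08 hp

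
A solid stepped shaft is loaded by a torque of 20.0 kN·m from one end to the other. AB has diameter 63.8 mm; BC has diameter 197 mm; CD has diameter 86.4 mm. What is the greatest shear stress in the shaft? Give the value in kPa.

392000 kPa

Under the same torque, τ_max = 16T/(πd³) is largest where d is smallest — segment AB (d = 63.8 mm).
τ_max = 16·20000/(π·(0.0638)³) = 3.922×10^8 Pa.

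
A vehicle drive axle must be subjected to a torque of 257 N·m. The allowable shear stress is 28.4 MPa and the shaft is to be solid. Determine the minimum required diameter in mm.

35.9 mm

For a solid shaft τ_max = 16T/(πd³), so d = (16T/(π τ_allow))^(1/3) = (16·257.0/(π·2.84×10^7))^(1/3) = 0.03585 m.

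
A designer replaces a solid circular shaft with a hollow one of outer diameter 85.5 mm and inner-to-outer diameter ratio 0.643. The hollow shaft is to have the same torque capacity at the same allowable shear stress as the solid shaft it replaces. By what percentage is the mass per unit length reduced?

33.5 %

Equal τ_max and T ⇒ the solid shaft needs d_s³ = d_o³(1−k⁴), so d_s = 85.5·(1−0.643⁴)^(1/3) = 80.32 mm.
Area ratio A_h/A_s = d_o²(1−k²)/d_s² = (1−k²)/(1−k⁴)^(2/3) = 0.6646.
Mass saving = 1 − 0.6646 = 33.5 %.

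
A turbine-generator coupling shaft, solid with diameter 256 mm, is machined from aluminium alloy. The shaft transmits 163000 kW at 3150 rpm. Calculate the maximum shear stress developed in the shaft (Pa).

1.50e8 Pa

ω = 2π·3150/60 = 329.9 rad/s, so T = P/ω = 163000×10³ / 329.9 = 494100 N·m.
J = πd⁴/32 = π(0.256)⁴/32 = 4.217×10^-4 m⁴.
τ_max = T·r/J = 494100 × 0.128 / 4.217×10^-4 = 1.500×10^8 Pa.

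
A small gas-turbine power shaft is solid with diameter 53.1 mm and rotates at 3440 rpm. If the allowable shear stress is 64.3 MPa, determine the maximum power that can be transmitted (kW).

681 kW

J = πd⁴/32 = π(0.0531)⁴/32 = 7.805×10^-7 m⁴.
T_max = τ_allow·J/r = 6.43×10^7 × 7.805×10^-7 / 0.0266 = 1890 N·m.
ω = 2π·3440/60 = 360.2 rad/s, so P_max = T_max·ω = 6.809×10^5 W.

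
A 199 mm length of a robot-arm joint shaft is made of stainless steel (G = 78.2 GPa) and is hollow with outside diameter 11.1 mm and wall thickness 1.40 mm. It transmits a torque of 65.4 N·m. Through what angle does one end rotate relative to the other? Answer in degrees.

J = π(d_o⁴ − d_i⁴)/32 = π(0.0111⁴ − 0.00830⁴)/32 = 1.024×10^-9 m⁴.
θ = T·L/(G·J) = 65.40 × 0.199 / (78.2×10⁹ × 1.024×10^-9) = 0.1625 rad.

9.31°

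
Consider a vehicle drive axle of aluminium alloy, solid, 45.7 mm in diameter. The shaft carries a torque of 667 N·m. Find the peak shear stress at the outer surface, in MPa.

J = πd⁴/32 = π(0.0457)⁴/32 = 4.282×10^-7 m⁴.
τ_max = T·r/J = 667.0 × 0.0229 / 4.282×10^-7 = 3.559×10^7 Pa.

35.6 MPa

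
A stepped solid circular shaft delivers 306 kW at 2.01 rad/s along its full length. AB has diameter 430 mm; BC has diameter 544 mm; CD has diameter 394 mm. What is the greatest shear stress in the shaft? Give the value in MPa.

ω = 2.01 rad/s, so T = P/ω = 306×10³ / 2.010 = 152200 N·m.
Under the same torque, τ_max = 16T/(πd³) is largest where d is smallest — segment CD (d = 394 mm).
τ_max = 16·152200/(π·(0.394)³) = 1.268×10^7 Pa.

12.7 MPa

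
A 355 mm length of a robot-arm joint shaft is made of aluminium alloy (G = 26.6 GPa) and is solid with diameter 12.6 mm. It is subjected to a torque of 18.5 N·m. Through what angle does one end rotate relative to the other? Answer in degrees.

J = πd⁴/32 = π(0.0126)⁴/32 = 2.474×10^-9 m⁴.
θ = T·L/(G·J) = 18.50 × 0.355 / (26.6×10⁹ × 2.474×10^-9) = 0.09978 rad.

5.72°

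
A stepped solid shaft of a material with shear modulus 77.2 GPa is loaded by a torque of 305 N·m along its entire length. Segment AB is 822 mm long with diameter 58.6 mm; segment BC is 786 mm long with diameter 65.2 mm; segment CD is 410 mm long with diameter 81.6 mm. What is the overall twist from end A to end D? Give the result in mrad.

4.93 mrad

J_AB = π(0.0586)⁴/32 = 1.16×10^-6 m⁴; J_BC = π(0.0652)⁴/32 = 1.77×10^-6 m⁴; J_CD = π(0.0816)⁴/32 = 4.35×10^-6 m⁴.
θ = (T/G)·Σ L_i/J_i = (305.0/77.2×10⁹)·(0.822/1.16×10^-6 + 0.786/1.77×10^-6 + 0.410/4.35×10^-6) = 4.928×10^-3 rad.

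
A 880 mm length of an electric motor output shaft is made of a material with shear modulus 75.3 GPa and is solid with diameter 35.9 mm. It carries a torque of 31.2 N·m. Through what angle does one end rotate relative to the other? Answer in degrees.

J = πd⁴/32 = π(0.0359)⁴/32 = 1.631×10^-7 m⁴.
θ = T·L/(G·J) = 31.20 × 0.880 / (75.3×10⁹ × 1.631×10^-7) = 2.236×10^-3 rad.

0.128°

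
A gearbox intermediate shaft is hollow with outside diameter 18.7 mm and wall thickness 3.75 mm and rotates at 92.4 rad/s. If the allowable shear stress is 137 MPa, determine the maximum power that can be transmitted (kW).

J = π(d_o⁴ − d_i⁴)/32 = π(0.0187⁴ − 0.0112⁴)/32 = 1.046×10^-8 m⁴.
T_max = τ_allow·J/r = 1.37×10^8 × 1.046×10^-8 / 0.00935 = 153.3 N·m.
ω = 92.4 rad/s, so P_max = T_max·ω = 1.416×10^4 W.

14.2 kW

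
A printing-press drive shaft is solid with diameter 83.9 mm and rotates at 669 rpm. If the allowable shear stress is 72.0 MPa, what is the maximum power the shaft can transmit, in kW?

585 kW

J = πd⁴/32 = π(0.0839)⁴/32 = 4.865×10^-6 m⁴.
T_max = τ_allow·J/r = 7.20×10^7 × 4.865×10^-6 / 0.0420 = 8349 N·m.
ω = 2π·669/60 = 70.06 rad/s, so P_max = T_max·ω = 5.849×10^5 W.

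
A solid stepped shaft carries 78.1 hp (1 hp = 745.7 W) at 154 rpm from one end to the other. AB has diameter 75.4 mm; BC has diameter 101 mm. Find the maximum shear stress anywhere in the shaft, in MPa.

42.9 MPa

ω = 2π·154/60 = 16.13 rad/s, so T = P/ω = 78.1×745.7 / 16.13 = 3611 N·m.
Under the same torque, τ_max = 16T/(πd³) is largest where d is smallest — segment AB (d = 75.4 mm).
τ_max = 16·3611/(π·(0.0754)³) = 4.291×10^7 Pa.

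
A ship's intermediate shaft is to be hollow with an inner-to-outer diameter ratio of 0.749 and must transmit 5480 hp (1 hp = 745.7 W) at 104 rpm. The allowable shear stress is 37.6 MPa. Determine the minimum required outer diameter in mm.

ω = 2π·104/60 = 10.89 rad/s, so T = P/ω = 5480×745.7 / 10.89 = 375200 N·m.
For a hollow shaft with d_i/d_o = 0.749: τ_max = 16T/(π d_o³ (1−k⁴)), so d_o = [16T/(π τ_allow (1−k⁴))]^(1/3) = [16·375200/(π·3.76×10^7·0.6853)]^(1/3) = 0.4201 m.

420 mm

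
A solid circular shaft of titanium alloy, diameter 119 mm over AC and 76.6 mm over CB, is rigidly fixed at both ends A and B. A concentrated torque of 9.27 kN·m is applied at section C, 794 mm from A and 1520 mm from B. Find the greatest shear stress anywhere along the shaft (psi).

Compatibility: T_A·a/J_AC = T_B·b/J_CB with T_A + T_B = T₀.
J_AC = 1.97×10^-5 m⁴, J_CB = 3.38×10^-6 m⁴, so T_A = T₀·(J_AC/a)/((J_AC/a)+(J_CB/b)) = 8507 N·m, T_B = 762.9 N·m.
τ in each portion: τ_AC = 2.57×10^7 Pa, τ_CB = 8.65×10^6 Pa; maximum is in AC.
τ_max = T_AC·r/J = 8507·0.0595/1.97×10^-5 = 2.571×10^7 Pa.

3730 psi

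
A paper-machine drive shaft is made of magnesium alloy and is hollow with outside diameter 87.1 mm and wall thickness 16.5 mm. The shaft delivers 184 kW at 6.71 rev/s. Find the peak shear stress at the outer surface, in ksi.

ω = 2π·6.71 = 42.16 rad/s, so T = P/ω = 184×10³ / 42.16 = 4364 N·m.
J = π(d_o⁴ − d_i⁴)/32 = π(0.0871⁴ − 0.0541⁴)/32 = 4.809×10^-6 m⁴.
τ_max = T·r/J = 4364 × 0.0435 / 4.809×10^-6 = 3.952×10^7 Pa.

5.73 ksi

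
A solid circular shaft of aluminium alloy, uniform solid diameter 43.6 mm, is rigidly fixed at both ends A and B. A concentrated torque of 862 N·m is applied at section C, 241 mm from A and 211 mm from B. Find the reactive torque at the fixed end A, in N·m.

402 N·m

With uniform GJ and both ends fixed, compatibility θ_AC = θ_CB gives T_A·a = T_B·b, together with T_A + T_B = T₀.
T_A = T₀·b/(a+b) = 862.0·211/452.0 = 402.4 N·m; T_B = 459.6 N·m.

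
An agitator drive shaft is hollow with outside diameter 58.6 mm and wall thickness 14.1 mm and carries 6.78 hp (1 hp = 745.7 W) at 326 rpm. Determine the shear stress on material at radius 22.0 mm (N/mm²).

3.03 N/mm²

ω = 2π·326/60 = 34.14 rad/s, so T = P/ω = 6.78×745.7 / 34.14 = 148.1 N·m.
J = π(d_o⁴ − d_i⁴)/32 = π(0.0586⁴ − 0.0304⁴)/32 = 1.074×10^-6 m⁴.
Shear stress varies linearly with radius: τ = T·r/J = 148.1 × 0.0220 / 1.074×10^-6 = 3.034×10^6 Pa.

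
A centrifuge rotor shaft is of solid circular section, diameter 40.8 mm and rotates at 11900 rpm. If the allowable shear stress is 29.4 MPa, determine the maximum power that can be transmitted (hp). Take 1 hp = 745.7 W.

655 hp

J = πd⁴/32 = π(0.0408)⁴/32 = 2.720×10^-7 m⁴.
T_max = τ_allow·J/r = 2.94×10^7 × 2.720×10^-7 / 0.0204 = 392.1 N·m.
ω = 2π·11900/60 = 1246 rad/s, so P_max = T_max·ω = 4.886×10^5 W.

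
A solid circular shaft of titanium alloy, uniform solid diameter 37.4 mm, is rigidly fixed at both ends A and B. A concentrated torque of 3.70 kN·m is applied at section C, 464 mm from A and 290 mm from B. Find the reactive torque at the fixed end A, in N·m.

1420 N·m

With uniform GJ and both ends fixed, compatibility θ_AC = θ_CB gives T_A·a = T_B·b, together with T_A + T_B = T₀.
T_A = T₀·b/(a+b) = 3700·290/754.0 = 1423 N·m; T_B = 2277 N·m.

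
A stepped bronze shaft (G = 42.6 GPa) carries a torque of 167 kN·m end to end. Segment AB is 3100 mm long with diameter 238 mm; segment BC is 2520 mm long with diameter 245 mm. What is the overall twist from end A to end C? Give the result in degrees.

J_AB = π(0.238)⁴/32 = 3.15×10^-4 m⁴; J_BC = π(0.245)⁴/32 = 3.54×10^-4 m⁴.
θ = (T/G)·Σ L_i/J_i = (167000/42.6×10⁹)·(3.10/3.15×10^-4 + 2.52/3.54×10^-4) = 0.06651 rad.

3.81°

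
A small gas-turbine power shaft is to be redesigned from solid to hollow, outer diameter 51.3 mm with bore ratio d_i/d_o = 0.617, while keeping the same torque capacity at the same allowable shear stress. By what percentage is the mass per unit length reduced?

31.3 %

Equal τ_max and T ⇒ the solid shaft needs d_s³ = d_o³(1−k⁴), so d_s = 51.3·(1−0.617⁴)^(1/3) = 48.69 mm.
Area ratio A_h/A_s = d_o²(1−k²)/d_s² = (1−k²)/(1−k⁴)^(2/3) = 0.6874.
Mass saving = 1 − 0.6874 = 31.3 %.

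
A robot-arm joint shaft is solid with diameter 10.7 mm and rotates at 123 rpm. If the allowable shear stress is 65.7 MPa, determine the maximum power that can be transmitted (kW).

0.204 kW

J = πd⁴/32 = π(0.0107)⁴/32 = 1.287×10^-9 m⁴.
T_max = τ_allow·J/r = 6.57×10^7 × 1.287×10^-9 / 0.00535 = 15.80 N·m.
ω = 2π·123/60 = 12.88 rad/s, so P_max = T_max·ω = 203.6 W.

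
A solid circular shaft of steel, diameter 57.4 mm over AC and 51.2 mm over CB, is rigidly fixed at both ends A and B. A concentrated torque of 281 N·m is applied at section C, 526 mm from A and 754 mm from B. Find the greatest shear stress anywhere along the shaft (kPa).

5250 kPa

Compatibility: T_A·a/J_AC = T_B·b/J_CB with T_A + T_B = T₀.
J_AC = 1.07×10^-6 m⁴, J_CB = 6.75×10^-7 m⁴, so T_A = T₀·(J_AC/a)/((J_AC/a)+(J_CB/b)) = 194.9 N·m, T_B = 86.08 N·m.
τ in each portion: τ_AC = 5.25×10^6 Pa, τ_CB = 3.27×10^6 Pa; maximum is in AC.
τ_max = T_AC·r/J = 194.9·0.0287/1.07×10^-6 = 5.249×10^6 Pa.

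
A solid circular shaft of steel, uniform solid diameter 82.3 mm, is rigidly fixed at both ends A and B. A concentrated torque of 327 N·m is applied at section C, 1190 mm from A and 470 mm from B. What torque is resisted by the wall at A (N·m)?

92.6 N·m

With uniform GJ and both ends fixed, compatibility θ_AC = θ_CB gives T_A·a = T_B·b, together with T_A + T_B = T₀.
T_A = T₀·b/(a+b) = 327.0·470/1660 = 92.58 N·m; T_B = 234.4 N·m.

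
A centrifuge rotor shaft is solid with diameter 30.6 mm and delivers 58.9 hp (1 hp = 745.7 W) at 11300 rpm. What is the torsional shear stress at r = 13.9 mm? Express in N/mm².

5.99 N/mm²

ω = 2π·11300/60 = 1183 rad/s, so T = P/ω = 58.9×745.7 / 1183 = 37.12 N·m.
J = πd⁴/32 = π(0.0306)⁴/32 = 8.608×10^-8 m⁴.
Shear stress varies linearly with radius: τ = T·r/J = 37.12 × 0.0139 / 8.608×10^-8 = 5.994×10^6 Pa.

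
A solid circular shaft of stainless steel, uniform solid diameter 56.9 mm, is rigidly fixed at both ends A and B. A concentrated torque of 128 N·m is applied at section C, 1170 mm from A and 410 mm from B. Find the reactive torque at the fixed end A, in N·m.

33.2 N·m

With uniform GJ and both ends fixed, compatibility θ_AC = θ_CB gives T_A·a = T_B·b, together with T_A + T_B = T₀.
T_A = T₀·b/(a+b) = 128.0·410/1580 = 33.22 N·m; T_B = 94.78 N·m.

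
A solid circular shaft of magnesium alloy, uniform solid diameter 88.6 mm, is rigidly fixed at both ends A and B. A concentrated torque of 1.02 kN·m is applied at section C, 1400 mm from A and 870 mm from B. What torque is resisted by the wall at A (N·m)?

With uniform GJ and both ends fixed, compatibility θ_AC = θ_CB gives T_A·a = T_B·b, together with T_A + T_B = T₀.
T_A = T₀·b/(a+b) = 1020·870/2270 = 390.9 N·m; T_B = 629.1 N·m.

391 N·m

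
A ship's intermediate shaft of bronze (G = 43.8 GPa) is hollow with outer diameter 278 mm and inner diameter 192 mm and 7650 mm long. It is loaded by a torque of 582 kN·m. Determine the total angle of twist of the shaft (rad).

0.224 rad

J = π(d_o⁴ − d_i⁴)/32 = π(0.278⁴ − 0.192⁴)/32 = 4.530×10^-4 m⁴.
θ = T·L/(G·J) = 582000 × 7.65 / (43.8×10⁹ × 4.530×10^-4) = 0.2244 rad.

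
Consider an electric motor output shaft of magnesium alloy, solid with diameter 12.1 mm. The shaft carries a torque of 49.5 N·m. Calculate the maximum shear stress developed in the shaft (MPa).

J = πd⁴/32 = π(0.0121)⁴/32 = 2.104×10^-9 m⁴.
τ_max = T·r/J = 49.50 × 0.00605 / 2.104×10^-9 = 1.423×10^8 Pa.

142 MPa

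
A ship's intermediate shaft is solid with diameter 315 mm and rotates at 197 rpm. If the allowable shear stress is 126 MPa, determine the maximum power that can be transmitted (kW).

16000 kW

J = πd⁴/32 = π(0.315)⁴/32 = 9.666×10^-4 m⁴.
T_max = τ_allow·J/r = 1.26×10^8 × 9.666×10^-4 / 0.158 = 773300 N·m.
ω = 2π·197/60 = 20.63 rad/s, so P_max = T_max·ω = 1.595×10^7 W.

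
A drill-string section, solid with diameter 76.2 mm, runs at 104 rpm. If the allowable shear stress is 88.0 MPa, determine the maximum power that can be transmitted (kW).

83.3 kW

J = πd⁴/32 = π(0.0762)⁴/32 = 3.310×10^-6 m⁴.
T_max = τ_allow·J/r = 8.80×10^7 × 3.310×10^-6 / 0.0381 = 7645 N·m.
ω = 2π·104/60 = 10.89 rad/s, so P_max = T_max·ω = 8.326×10^4 W.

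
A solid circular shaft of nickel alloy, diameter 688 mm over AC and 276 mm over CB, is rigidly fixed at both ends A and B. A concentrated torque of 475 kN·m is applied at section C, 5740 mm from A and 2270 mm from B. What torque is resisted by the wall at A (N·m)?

446000 N·m

Compatibility: T_A·a/J_AC = T_B·b/J_CB with T_A + T_B = T₀.
J_AC = 0.0220 m⁴, J_CB = 5.70×10^-4 m⁴, so T_A = T₀·(J_AC/a)/((J_AC/a)+(J_CB/b)) = 445800 N·m, T_B = 29200 N·m.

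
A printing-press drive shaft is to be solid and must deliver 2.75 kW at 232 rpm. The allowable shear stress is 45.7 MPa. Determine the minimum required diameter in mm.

ω = 2π·232/60 = 24.29 rad/s, so T = P/ω = 2.75×10³ / 24.29 = 113.2 N·m.
For a solid shaft τ_max = 16T/(πd³), so d = (16T/(π τ_allow))^(1/3) = (16·113.2/(π·4.57×10^7))^(1/3) = 0.02328 m.

23.3 mm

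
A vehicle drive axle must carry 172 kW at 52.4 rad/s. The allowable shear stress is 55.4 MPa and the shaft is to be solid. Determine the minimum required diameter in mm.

ω = 52.4 rad/s, so T = P/ω = 172×10³ / 52.40 = 3282 N·m.
For a solid shaft τ_max = 16T/(πd³), so d = (16T/(π τ_allow))^(1/3) = (16·3282/(π·5.54×10^7))^(1/3) = 0.06707 m.

67.1 mm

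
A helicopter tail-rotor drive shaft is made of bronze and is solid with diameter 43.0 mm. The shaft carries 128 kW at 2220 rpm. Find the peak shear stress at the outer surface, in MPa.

ω = 2π·2220/60 = 232.5 rad/s, so T = P/ω = 128×10³ / 232.5 = 550.6 N·m.
J = πd⁴/32 = π(0.0430)⁴/32 = 3.356×10^-7 m⁴.
τ_max = T·r/J = 550.6 × 0.0215 / 3.356×10^-7 = 3.527×10^7 Pa.

35.3 MPa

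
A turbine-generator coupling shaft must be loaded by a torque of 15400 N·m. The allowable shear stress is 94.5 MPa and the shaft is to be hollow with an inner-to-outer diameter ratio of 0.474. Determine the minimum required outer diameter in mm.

For a hollow shaft with d_i/d_o = 0.474: τ_max = 16T/(π d_o³ (1−k⁴)), so d_o = [16T/(π τ_allow (1−k⁴))]^(1/3) = [16·15400/(π·9.45×10^7·0.9495)]^(1/3) = 0.09561 m.

95.6 mm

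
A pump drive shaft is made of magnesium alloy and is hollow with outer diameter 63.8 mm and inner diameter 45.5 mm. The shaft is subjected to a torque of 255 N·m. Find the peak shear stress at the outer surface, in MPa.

6.75 MPa

J = π(d_o⁴ − d_i⁴)/32 = π(0.0638⁴ − 0.0455⁴)/32 = 1.206×10^-6 m⁴.
τ_max = T·r/J = 255.0 × 0.0319 / 1.206×10^-6 = 6.746×10^6 Pa.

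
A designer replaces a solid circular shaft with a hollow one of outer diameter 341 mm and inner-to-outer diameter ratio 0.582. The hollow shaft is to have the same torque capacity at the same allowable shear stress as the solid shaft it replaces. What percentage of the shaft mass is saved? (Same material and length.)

28.3 %

Equal τ_max and T ⇒ the solid shaft needs d_s³ = d_o³(1−k⁴), so d_s = 341·(1−0.582⁴)^(1/3) = 327.4 mm.
Area ratio A_h/A_s = d_o²(1−k²)/d_s² = (1−k²)/(1−k⁴)^(2/3) = 0.7172.
Mass saving = 1 − 0.7172 = 28.3 %.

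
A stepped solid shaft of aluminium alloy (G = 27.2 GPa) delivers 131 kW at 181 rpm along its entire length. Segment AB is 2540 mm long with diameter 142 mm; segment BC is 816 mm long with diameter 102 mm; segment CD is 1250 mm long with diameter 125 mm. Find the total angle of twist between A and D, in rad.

ω = 2π·181/60 = 18.95 rad/s, so T = P/ω = 131×10³ / 18.95 = 6911 N·m.
J_AB = π(0.142)⁴/32 = 3.99×10^-5 m⁴; J_BC = π(0.102)⁴/32 = 1.06×10^-5 m⁴; J_CD = π(0.125)⁴/32 = 2.40×10^-5 m⁴.
θ = (T/G)·Σ L_i/J_i = (6911/27.2×10⁹)·(2.54/3.99×10^-5 + 0.816/1.06×10^-5 + 1.25/2.40×10^-5) = 0.04893 rad.

0.0489 rad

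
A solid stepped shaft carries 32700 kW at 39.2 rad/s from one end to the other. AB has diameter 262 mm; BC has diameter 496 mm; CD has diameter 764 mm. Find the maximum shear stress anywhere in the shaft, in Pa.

2.36e8 Pa

ω = 39.2 rad/s, so T = P/ω = 32700×10³ / 39.20 = 834200 N·m.
Under the same torque, τ_max = 16T/(πd³) is largest where d is smallest — segment AB (d = 262 mm).
τ_max = 16·834200/(π·(0.262)³) = 2.362×10^8 Pa.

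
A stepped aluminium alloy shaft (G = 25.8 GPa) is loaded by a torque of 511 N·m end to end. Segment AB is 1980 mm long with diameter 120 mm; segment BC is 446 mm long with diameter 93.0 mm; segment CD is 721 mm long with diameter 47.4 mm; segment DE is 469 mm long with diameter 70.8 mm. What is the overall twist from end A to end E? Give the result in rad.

0.0357 rad

J_AB = π(0.120)⁴/32 = 2.04×10^-5 m⁴; J_BC = π(0.0930)⁴/32 = 7.34×10^-6 m⁴; J_CD = π(0.0474)⁴/32 = 4.96×10^-7 m⁴; J_DE = π(0.0708)⁴/32 = 2.47×10^-6 m⁴.
θ = (T/G)·Σ L_i/J_i = (511.0/25.8×10⁹)·(1.98/2.04×10^-5 + 0.446/7.34×10^-6 + 0.721/4.96×10^-7 + 0.469/2.47×10^-6) = 0.03571 rad.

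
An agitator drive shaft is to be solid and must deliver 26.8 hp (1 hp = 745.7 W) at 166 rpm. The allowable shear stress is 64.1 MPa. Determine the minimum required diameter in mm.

45.0 mm

ω = 2π·166/60 = 17.38 rad/s, so T = P/ω = 26.8×745.7 / 17.38 = 1150 N·m.
For a solid shaft τ_max = 16T/(πd³), so d = (16T/(π τ_allow))^(1/3) = (16·1150/(π·6.41×10^7))^(1/3) = 0.04504 m.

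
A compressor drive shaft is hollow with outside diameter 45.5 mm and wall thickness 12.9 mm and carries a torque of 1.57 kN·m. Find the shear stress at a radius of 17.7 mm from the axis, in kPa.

68400 kPa

J = π(d_o⁴ − d_i⁴)/32 = π(0.0455⁴ − 0.0197⁴)/32 = 4.060×10^-7 m⁴.
Shear stress varies linearly with radius: τ = T·r/J = 1570 × 0.0177 / 4.060×10^-7 = 6.845×10^7 Pa.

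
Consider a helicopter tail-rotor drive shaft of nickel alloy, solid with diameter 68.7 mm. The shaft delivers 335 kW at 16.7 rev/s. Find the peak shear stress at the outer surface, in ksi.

7.27 ksi

ω = 2π·16.7 = 104.9 rad/s, so T = P/ω = 335×10³ / 104.9 = 3193 N·m.
J = πd⁴/32 = π(0.0687)⁴/32 = 2.187×10^-6 m⁴.
τ_max = T·r/J = 3193 × 0.0343 / 2.187×10^-6 = 5.015×10^7 Pa.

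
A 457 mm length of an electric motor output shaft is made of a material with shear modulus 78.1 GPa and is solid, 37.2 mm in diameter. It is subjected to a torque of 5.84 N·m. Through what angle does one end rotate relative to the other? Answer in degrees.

0.0104°

J = πd⁴/32 = π(0.0372)⁴/32 = 1.880×10^-7 m⁴.
θ = T·L/(G·J) = 5.840 × 0.457 / (78.1×10⁹ × 1.880×10^-7) = 1.818×10^-4 rad.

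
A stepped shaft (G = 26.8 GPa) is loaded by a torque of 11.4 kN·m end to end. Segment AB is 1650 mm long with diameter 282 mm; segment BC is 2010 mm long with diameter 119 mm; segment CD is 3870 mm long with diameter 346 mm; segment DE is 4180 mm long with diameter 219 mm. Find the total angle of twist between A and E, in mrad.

J_AB = π(0.282)⁴/32 = 6.21×10^-4 m⁴; J_BC = π(0.119)⁴/32 = 1.97×10^-5 m⁴; J_CD = π(0.346)⁴/32 = 1.41×10^-3 m⁴; J_DE = π(0.219)⁴/32 = 2.26×10^-4 m⁴.
θ = (T/G)·Σ L_i/J_i = (11400/26.8×10⁹)·(1.65/6.21×10^-4 + 2.01/1.97×10^-5 + 3.87/1.41×10^-3 + 4.18/2.26×10^-4) = 0.05360 rad.

53.6 mrad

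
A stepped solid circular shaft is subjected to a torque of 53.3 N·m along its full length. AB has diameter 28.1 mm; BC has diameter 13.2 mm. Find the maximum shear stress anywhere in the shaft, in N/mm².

118 N/mm²

Under the same torque, τ_max = 16T/(πd³) is largest where d is smallest — segment BC (d = 13.2 mm).
τ_max = 16·53.30/(π·(0.0132)³) = 1.180×10^8 Pa.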